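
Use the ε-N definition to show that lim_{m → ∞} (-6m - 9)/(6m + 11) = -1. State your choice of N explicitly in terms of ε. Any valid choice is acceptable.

Suppose ε > 0. For m ≥ 1, |(-6m - 9)/(6m + 11) + 1| = |12|/(6(6m + 11)) = 12/(6(6m + 11)).
Since 6m + 11 ≥ 6m for m ≥ 1, this is ≤ 12/(6·6m) = (1/3)/m.
So |(-6m - 9)/(6m + 11) + 1| < ε whenever m > (1/3)/ε.
Take N = (1/3)/ε. If m > N then |(-6m - 9)/(6m + 11) + 1| ≤ (1/3)/m < ε.

N = (1/3)/ε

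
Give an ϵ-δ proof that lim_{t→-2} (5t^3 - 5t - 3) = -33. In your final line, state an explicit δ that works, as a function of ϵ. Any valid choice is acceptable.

δ = min(1, ϵ/90)

Let ϵ > 0 be given. We want δ > 0 such that 0 < |t + 2| < δ implies |(5t^3 - 5t - 3) + 33| < ϵ.
(5t^3 - 5t - 3) + 33 = 5t^3 - 5t + 30 = (t + 2)(5t^2 - 10t + 15).
So |(5t^3 - 5t - 3) + 33| = |t + 2|·|5t^2 - 10t + 15|.
Assume first that |t + 2| < 1, so |t| < 3. Then |5t^2 - 10t + 15| ≤ 5·3^2 + 10·3 + 15 = 90.
Hence |(5t^3 - 5t - 3) + 33| ≤ 90|t + 2| < ϵ provided |t + 2| < ϵ/90.
Take δ = min(1, ϵ/90). Then 0 < |t + 2| < δ gives both |t + 2| < 1 and |t + 2| < ϵ/90, so |(5t^3 - 5t - 3) + 33| < ϵ.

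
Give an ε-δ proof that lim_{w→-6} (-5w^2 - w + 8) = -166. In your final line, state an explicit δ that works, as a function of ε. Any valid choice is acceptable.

δ = min(2, ε/69)

Let ε > 0. We want δ > 0 such that 0 < |w + 6| < δ implies |(-5w^2 - w + 8) + 166| < ε.
(-5w^2 - w + 8) + 166 = -5w^2 - w + 174 = (w + 6)(-5w + 29).
So |(-5w^2 - w + 8) + 166| = |w + 6|·|-5w + 29|.
Assume first that |w + 6| < 2, so |w| < 8. Then |-5w + 29| ≤ 5·8 + 29 = 69.
Hence |(-5w^2 - w + 8) + 166| ≤ 69|w + 6| < ε provided |w + 6| < ε/69.
Choosing δ = min(2, ε/69) ensures both conditions, hence |(-5w^2 - w + 8) + 166| < ε.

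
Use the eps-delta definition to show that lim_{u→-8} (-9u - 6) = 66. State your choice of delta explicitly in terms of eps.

delta = eps/9

Let eps > 0. We need delta > 0 so that 0 < |u + 8| < delta implies |(-9u - 6) − 66| < eps.
|(-9u - 6) − 66| = |-9u - 72| = 9|u + 8|.
Thus it suffices that |u + 8| < eps/9.
Take delta = eps/9. If 0 < |u + 8| < delta then |(-9u - 6) − 66| = 9|u + 8| < 9·(eps/9) = eps.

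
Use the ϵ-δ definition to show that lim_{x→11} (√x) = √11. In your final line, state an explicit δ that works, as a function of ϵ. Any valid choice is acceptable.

δ = min(11, √11·ϵ)

Suppose ϵ > 0. We want δ > 0 such that 0 < |x − 11| < δ implies |√x − √11| < ϵ.
Multiplying by the conjugate, |√x − √11| = |x − 11|/(√x + √11).
Restrict δ ≤ 11 so that |x − 11| < 11 forces x > 0, and then √x + √11 > √11.
Hence |√x − √11| < |x − 11|/√11, which is < ϵ once |x − 11| < √11·ϵ.
Take δ = min(11, √11·ϵ). If 0 < |x − 11| < δ then x > 0 and |√x − √11| < |x − 11|/√11 < ϵ.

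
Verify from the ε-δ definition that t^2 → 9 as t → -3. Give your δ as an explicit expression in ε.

Suppose ε > 0. We seek δ > 0 with 0 < |t + 3| < δ ⇒ |t^2 − 9| < ε.
Factor: t^2 − 9 = (t + 3)(t - 3), so |t^2 − 9| = |t + 3|·|t - 3|.
Restrict δ ≤ 1. Then |t + 3| < 1 gives |t| < 4, so by the triangle inequality |t - 3| ≤ 4 + 3 = 7.
Hence |t^2 − 9| ≤ 7|t + 3|, which is < ε once |t + 3| < ε/7.
Take δ = min(1, ε/7). If 0 < |t + 3| < δ then both bounds hold and |t^2 − 9| ≤ 7|t + 3| < 7·(ε/7) = ε.

δ = min(1, ε/7)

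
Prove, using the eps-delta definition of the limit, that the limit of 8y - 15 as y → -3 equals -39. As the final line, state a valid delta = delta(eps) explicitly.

Fix eps > 0. We need delta > 0 so that 0 < |y + 3| < delta implies |(8y - 15) + 39| < eps.
|(8y - 15) + 39| = |8y + 24| = 8|y + 3|.
So 8|y + 3| < eps exactly when |y + 3| < eps/8.
Take delta = eps/8. If 0 < |y + 3| < delta then |(8y - 15) + 39| = 8|y + 3| < 8·(eps/8) = eps.

delta = eps/8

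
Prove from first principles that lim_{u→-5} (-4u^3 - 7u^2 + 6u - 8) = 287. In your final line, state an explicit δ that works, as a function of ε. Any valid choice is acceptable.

δ = min(1, ε/281)

Let ε > 0. We want δ > 0 such that 0 < |u + 5| < δ implies |(-4u^3 - 7u^2 + 6u - 8) − 287| < ε.
(-4u^3 - 7u^2 + 6u - 8) − 287 = -4u^3 - 7u^2 + 6u - 295 = (u + 5)(-4u^2 + 13u - 59).
So |(-4u^3 - 7u^2 + 6u - 8) − 287| = |u + 5|·|-4u^2 + 13u - 59|.
Assume first that |u + 5| < 1, so |u| < 6. Then |-4u^2 + 13u - 59| ≤ 4·6^2 + 13·6 + 59 = 281.
Hence |(-4u^3 - 7u^2 + 6u - 8) − 287| ≤ 281|u + 5| < ε provided |u + 5| < ε/281.
Choosing δ = min(1, ε/281) ensures both conditions, hence |(-4u^3 - 7u^2 + 6u - 8) − 287| < ε.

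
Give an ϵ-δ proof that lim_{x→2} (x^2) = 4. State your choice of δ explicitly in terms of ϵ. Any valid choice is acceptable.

δ = min(1, ϵ/5)

Suppose ϵ > 0. We seek δ > 0 with 0 < |x − 2| < δ ⇒ |x^2 − 4| < ϵ.
Factor: x^2 − 4 = (x − 2)(x + 2), so |x^2 − 4| = |x − 2|·|x + 2|.
Restrict δ ≤ 1. Then |x − 2| < 1 gives |x| < 3, so by the triangle inequality |x + 2| ≤ 3 + 2 = 5.
Hence |x^2 − 4| ≤ 5|x − 2|, which is < ϵ once |x − 2| < ϵ/5.
Take δ = min(1, ϵ/5). If 0 < |x − 2| < δ then both bounds hold and |x^2 − 4| ≤ 5|x − 2| < 5·(ϵ/5) = ϵ.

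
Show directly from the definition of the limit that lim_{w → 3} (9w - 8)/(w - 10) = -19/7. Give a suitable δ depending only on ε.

δ = min(7/2, (49/164)ε)

Let ε > 0. We want δ > 0 with 0 < |w − 3| < δ ⇒ |(9w - 8)/(w - 10) + 19/7| < ε.
Combining over a common denominator, (9w - 8)/(w - 10) + 19/7 = [(9w - 8)·(-7) − 19·(w - 10)] / [(-7)·(w - 10)] = -82(w − 3) / ((-7)(w - 10)).
So |(9w - 8)/(w - 10) + 19/7| = 82|w − 3| / (7·|w − 10|).
Require δ ≤ 7/2, so |w − 10| ≥ |-7| − |w − 3| > 7 − 7/2 = 7/2.
Hence |(9w - 8)/(w - 10) + 19/7| < 82|w − 3|/(7·(7/2)) = (164/49)|w − 3|, which is < ε once |w − 3| < (49/164)ε.
Take δ = min(7/2, (49/164)ε). Then 0 < |w − 3| < δ forces both bounds, so |(9w - 8)/(w - 10) + 19/7| < ε.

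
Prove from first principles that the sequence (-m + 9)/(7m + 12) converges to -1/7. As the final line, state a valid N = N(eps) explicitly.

N = (75/49)/eps

Let eps > 0. For m ≥ 1, |(-m + 9)/(7m + 12) + 1/7| = |75|/(7(7m + 12)) = 75/(7(7m + 12)).
Since 7m + 12 ≥ 7m for m ≥ 1, this is ≤ 75/(7·7m) = (75/49)/m.
So |(-m + 9)/(7m + 12) + 1/7| < eps whenever m > (75/49)/eps.
Take N = (75/49)/eps. If m > N then |(-m + 9)/(7m + 12) + 1/7| ≤ (75/49)/m < eps.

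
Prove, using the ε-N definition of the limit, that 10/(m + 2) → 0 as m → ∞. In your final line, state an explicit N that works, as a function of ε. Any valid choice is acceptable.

N = 10/ε

Let ε > 0 be given. For m ≥ 1, |10/(m + 2) − 0| = 10/(m + 2) ≤ 10/m.
We need 10/m < ε, i.e. m > 10/ε.
Take N = 10/ε. If m > N then |10/(m + 2)| ≤ 10/m < ε.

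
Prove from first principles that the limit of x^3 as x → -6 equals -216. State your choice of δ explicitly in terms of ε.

δ = min(1, ε/127)

Fix ε > 0. We seek δ > 0 with 0 < |x + 6| < δ ⇒ |x^3 + 216| < ε.
Factor: x^3 + 216 = (x + 6)(x^2 - 6x + 36), so |x^3 + 216| = |x + 6|·|x^2 - 6x + 36|.
Restrict δ ≤ 1. Then |x + 6| < 1 gives |x| < 7, so by the triangle inequality |x^2 - 6x + 36| ≤ 7^2 + 6·7 + 36 = 127.
Hence |x^3 + 216| ≤ 127|x + 6|, which is < ε once |x + 6| < ε/127.
Take δ = min(1, ε/127). If 0 < |x + 6| < δ then both bounds hold and |x^3 + 216| ≤ 127|x + 6| < 127·(ε/127) = ε.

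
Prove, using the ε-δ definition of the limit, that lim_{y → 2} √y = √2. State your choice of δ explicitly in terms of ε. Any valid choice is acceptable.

Let ε > 0 be given. We want δ > 0 such that 0 < |y − 2| < δ implies |√y − √2| < ε.
Rationalise: √y − √2 = (y − 2)/(√y + √2), so |√y − √2| = |y − 2|/(√y + √2).
Restrict δ ≤ 2 so that |y − 2| < 2 forces y > 0, and then √y + √2 > √2.
Hence |√y − √2| < |y − 2|/√2, which is < ε once |y − 2| < √2·ε.
Take δ = min(2, √2·ε). If 0 < |y − 2| < δ then y > 0 and |√y − √2| < |y − 2|/√2 < ε.

δ = min(2, √2·ε)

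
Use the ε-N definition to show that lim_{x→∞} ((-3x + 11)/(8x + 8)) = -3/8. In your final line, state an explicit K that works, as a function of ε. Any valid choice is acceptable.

K = (7/4)/ε

Let ε > 0. We seek K > 0 such that x > K implies |(-3x + 11)/(8x + 8) + 3/8| < ε.
(-3x + 11)/(8x + 8) + 3/8 = (8(-3x + 11) − (-3)(8x + 8)) / (8(8x + 8)) = 112/(8(8x + 8)).
For x > 0 we have 8x + 8 > 8x, so |(-3x + 11)/(8x + 8) + 3/8| = 112/(8(8x + 8)) < 112/(8·8x) = (7/4)/x.
Thus |(-3x + 11)/(8x + 8) + 3/8| < ε whenever x > (7/4)/ε.
Take K = (7/4)/ε. If x > K then |(-3x + 11)/(8x + 8) + 3/8| < (7/4)/x < ε.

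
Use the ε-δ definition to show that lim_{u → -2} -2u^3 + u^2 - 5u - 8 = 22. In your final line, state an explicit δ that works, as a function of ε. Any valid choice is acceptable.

δ = min(1, ε/48)

Fix ε > 0. We want δ > 0 such that 0 < |u + 2| < δ implies |(-2u^3 + u^2 - 5u - 8) − 22| < ε.
(-2u^3 + u^2 - 5u - 8) − 22 = -2u^3 + u^2 - 5u - 30 = (u + 2)(-2u^2 + 5u - 15).
So |(-2u^3 + u^2 - 5u - 8) − 22| = |u + 2|·|-2u^2 + 5u - 15|.
Assume first that |u + 2| < 1, so |u| < 3. Then |-2u^2 + 5u - 15| ≤ 2·3^2 + 5·3 + 15 = 48.
Hence |(-2u^3 + u^2 - 5u - 8) − 22| ≤ 48|u + 2| < ε provided |u + 2| < ε/48.
Choosing δ = min(1, ε/48) ensures both conditions, hence |(-2u^3 + u^2 - 5u - 8) − 22| < ε.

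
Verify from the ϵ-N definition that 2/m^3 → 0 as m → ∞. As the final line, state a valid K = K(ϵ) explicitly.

K = (2/ϵ)^{1/3}

Suppose ϵ > 0. For m ≥ 1, |2/m^3 − 0| = 2/m^3.
2/m^3 < ϵ ⇔ m^3 > 2/ϵ ⇔ m > (2/ϵ)^{1/3}.
Take K = (2/ϵ)^{1/3}. Then m > K implies 2/m^3 < ϵ.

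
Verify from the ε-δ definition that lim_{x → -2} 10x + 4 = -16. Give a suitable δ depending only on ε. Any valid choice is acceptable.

Let ε > 0. We need δ > 0 so that 0 < |x + 2| < δ implies |(10x + 4) + 16| < ε.
|(10x + 4) + 16| = |10x + 20| = 10|x + 2|.
Thus it suffices that |x + 2| < ε/10.
Choosing δ = ε/10 gives |(10x + 4) + 16| = 10|x + 2| < ε whenever |x + 2| < δ.

δ = ε/10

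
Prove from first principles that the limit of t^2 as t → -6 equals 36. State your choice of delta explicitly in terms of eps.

delta = min(1, eps/13)

Let eps > 0 be given. We seek delta > 0 with 0 < |t + 6| < delta ⇒ |t^2 − 36| < eps.
Factor: t^2 − 36 = (t + 6)(t - 6), so |t^2 − 36| = |t + 6|·|t - 6|.
Impose delta ≤ 1 so that |t| < 7; then |t - 6| ≤ 13.
Hence |t^2 − 36| ≤ 13|t + 6|, which is < eps once |t + 6| < eps/13.
Take delta = min(1, eps/13). If 0 < |t + 6| < delta then both bounds hold and |t^2 − 36| ≤ 13|t + 6| < 13·(eps/13) = eps.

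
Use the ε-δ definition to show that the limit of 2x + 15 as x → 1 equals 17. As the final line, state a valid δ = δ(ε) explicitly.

δ = ε/2

Let ε > 0. We need δ > 0 so that 0 < |x − 1| < δ implies |(2x + 15) − 17| < ε.
Since (2x + 15) − 17 = 2(x − 1), we have |(2x + 15) − 17| = 2|x − 1|.
So 2|x − 1| < ε exactly when |x − 1| < ε/2.
Take δ = ε/2. If 0 < |x − 1| < δ then |(2x + 15) − 17| = 2|x − 1| < 2·(ε/2) = ε.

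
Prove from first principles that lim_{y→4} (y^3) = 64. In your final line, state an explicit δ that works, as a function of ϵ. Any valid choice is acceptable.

Fix ϵ > 0. We seek δ > 0 with 0 < |y − 4| < δ ⇒ |y^3 − 64| < ϵ.
Factor: y^3 − 64 = (y − 4)(y^2 + 4y + 16), so |y^3 − 64| = |y − 4|·|y^2 + 4y + 16|.
Restrict δ ≤ 2. Then |y − 4| < 2 gives |y| < 6, so by the triangle inequality |y^2 + 4y + 16| ≤ 6^2 + 4·6 + 16 = 76.
Hence |y^3 − 64| ≤ 76|y − 4|, which is < ϵ once |y − 4| < ϵ/76.
Take δ = min(2, ϵ/76). If 0 < |y − 4| < δ then both bounds hold and |y^3 − 64| ≤ 76|y − 4| < 76·(ϵ/76) = ϵ.

δ = min(2, ϵ/76)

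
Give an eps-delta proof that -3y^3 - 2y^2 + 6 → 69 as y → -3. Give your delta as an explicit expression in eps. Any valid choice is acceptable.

delta = min(2, eps/131)

Suppose eps > 0. We want delta > 0 such that 0 < |y + 3| < delta implies |(-3y^3 - 2y^2 + 6) − 69| < eps.
(-3y^3 - 2y^2 + 6) − 69 = -3y^3 - 2y^2 - 63 = (y + 3)(-3y^2 + 7y - 21).
So |(-3y^3 - 2y^2 + 6) − 69| = |y + 3|·|-3y^2 + 7y - 21|.
Require delta ≤ 2. Then |y + 3| < 2 gives |y| < 5, and by the triangle inequality |-3y^2 + 7y - 21| ≤ 3·5^2 + 7·5 + 21 = 131.
Hence |(-3y^3 - 2y^2 + 6) − 69| ≤ 131|y + 3| < eps provided |y + 3| < eps/131.
Choosing delta = min(2, eps/131) ensures both conditions, hence |(-3y^3 - 2y^2 + 6) − 69| < eps.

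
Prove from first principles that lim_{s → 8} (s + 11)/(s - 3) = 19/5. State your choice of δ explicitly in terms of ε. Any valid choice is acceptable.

δ = min(5/2, (25/28)ε)

Let ε > 0. We want δ > 0 with 0 < |s − 8| < δ ⇒ |(s + 11)/(s - 3) − (19/5)| < ε.
Combining over a common denominator, (s + 11)/(s - 3) − (19/5) = [(s + 11)·5 − 19·(s - 3)] / [5·(s - 3)] = -14(s − 8) / (5(s - 3)).
So |(s + 11)/(s - 3) − (19/5)| = 14|s − 8| / (5·|s − 3|).
Restrict δ ≤ 5/2. Then |s − 8| < 5/2 gives |s − 3| = |(s − 8) + 5| ≥ 5 − 5/2 = 5/2.
Hence |(s + 11)/(s - 3) − (19/5)| < 14|s − 8|/(5·(5/2)) = (28/25)|s − 8|, which is < ε once |s − 8| < (25/28)ε.
Take δ = min(5/2, (25/28)ε). Then 0 < |s − 8| < δ forces both bounds, so |(s + 11)/(s - 3) − (19/5)| < ε.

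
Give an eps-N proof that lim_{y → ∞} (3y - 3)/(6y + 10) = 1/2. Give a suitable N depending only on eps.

Let eps > 0 be given. We seek N > 0 such that y > N implies |(3y - 3)/(6y + 10) − (1/2)| < eps.
(3y - 3)/(6y + 10) − (1/2) = (6(3y - 3) − 3(6y + 10)) / (6(6y + 10)) = -48/(6(6y + 10)).
For y > 0 we have 6y + 10 > 6y, so |(3y - 3)/(6y + 10) − (1/2)| = 48/(6(6y + 10)) < 48/(6·6y) = (4/3)/y.
Thus |(3y - 3)/(6y + 10) − (1/2)| < eps whenever y > (4/3)/eps.
Take N = (4/3)/eps. If y > N then |(3y - 3)/(6y + 10) − (1/2)| < (4/3)/y < eps.

N = (4/3)/eps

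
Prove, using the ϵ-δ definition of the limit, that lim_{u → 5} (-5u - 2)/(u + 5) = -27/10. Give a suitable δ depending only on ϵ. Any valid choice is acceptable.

δ = min(5, (50/23)ϵ)

Let ϵ > 0. We want δ > 0 with 0 < |u − 5| < δ ⇒ |(-5u - 2)/(u + 5) + 27/10| < ϵ.
Combining over a common denominator, (-5u - 2)/(u + 5) + 27/10 = [(-5u - 2)·10 − (-27)·(u + 5)] / [10·(u + 5)] = -23(u − 5) / (10(u + 5)).
So |(-5u - 2)/(u + 5) + 27/10| = 23|u − 5| / (10·|u + 5|).
Restrict δ ≤ 5. Then |u − 5| < 5 gives |u + 5| = |(u − 5) + 10| ≥ 10 − 5 = 5.
Hence |(-5u - 2)/(u + 5) + 27/10| < 23|u − 5|/(10·5) = (23/50)|u − 5|, which is < ϵ once |u − 5| < (50/23)ϵ.
Take δ = min(5, (50/23)ϵ). Then 0 < |u − 5| < δ forces both bounds, so |(-5u - 2)/(u + 5) + 27/10| < ϵ.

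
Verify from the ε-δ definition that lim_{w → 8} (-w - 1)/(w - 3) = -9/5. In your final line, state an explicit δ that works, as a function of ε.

Suppose ε > 0. We want δ > 0 with 0 < |w − 8| < δ ⇒ |(-w - 1)/(w - 3) + 9/5| < ε.
Combining over a common denominator, (-w - 1)/(w - 3) + 9/5 = [(-w - 1)·5 − (-9)·(w - 3)] / [5·(w - 3)] = 4(w − 8) / (5(w - 3)).
So |(-w - 1)/(w - 3) + 9/5| = 4|w − 8| / (5·|w − 3|).
Require δ ≤ 5/2, so |w − 3| ≥ |5| − |w − 8| > 5 − 5/2 = 5/2.
Hence |(-w - 1)/(w - 3) + 9/5| < 4|w − 8|/(5·(5/2)) = (8/25)|w − 8|, which is < ε once |w − 8| < (25/8)ε.
Take δ = min(5/2, (25/8)ε). Then 0 < |w − 8| < δ forces both bounds, so |(-w - 1)/(w - 3) + 9/5| < ε.

δ = min(5/2, (25/8)ε)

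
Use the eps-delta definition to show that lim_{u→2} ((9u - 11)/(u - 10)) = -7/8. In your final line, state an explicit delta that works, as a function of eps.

Suppose eps > 0. We want delta > 0 with 0 < |u − 2| < delta ⇒ |(9u - 11)/(u - 10) + 7/8| < eps.
Combining over a common denominator, (9u - 11)/(u - 10) + 7/8 = [(9u - 11)·(-8) − 7·(u - 10)] / [(-8)·(u - 10)] = -79(u − 2) / ((-8)(u - 10)).
So |(9u - 11)/(u - 10) + 7/8| = 79|u − 2| / (8·|u − 10|).
Restrict delta ≤ 4. Then |u − 2| < 4 gives |u − 10| = |(u − 2) + (-8)| ≥ 8 − 4 = 4.
Hence |(9u - 11)/(u - 10) + 7/8| < 79|u − 2|/(8·4) = (79/32)|u − 2|, which is < eps once |u − 2| < (32/79)eps.
Take delta = min(4, (32/79)eps). Then 0 < |u − 2| < delta forces both bounds, so |(9u - 11)/(u - 10) + 7/8| < eps.

delta = min(4, (32/79)eps)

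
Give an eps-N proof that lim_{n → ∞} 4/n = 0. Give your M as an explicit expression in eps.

Suppose eps > 0. For n ≥ 1, |4/n − 0| = 4/(n) ≤ 4/n.
We need 4/n < eps, i.e. n > 4/eps.
Take M = 4/eps. If n > M then |4/n| ≤ 4/n < eps.

M = 4/eps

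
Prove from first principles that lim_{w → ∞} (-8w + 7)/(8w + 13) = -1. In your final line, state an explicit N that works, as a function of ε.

Let ε > 0. We seek N > 0 such that w > N implies |(-8w + 7)/(8w + 13) + 1| < ε.
(-8w + 7)/(8w + 13) + 1 = (8(-8w + 7) − (-8)(8w + 13)) / (8(8w + 13)) = 160/(8(8w + 13)).
For w > 0 we have 8w + 13 > 8w, so |(-8w + 7)/(8w + 13) + 1| = 160/(8(8w + 13)) < 160/(8·8w) = (5/2)/w.
Thus |(-8w + 7)/(8w + 13) + 1| < ε whenever w > (5/2)/ε.
Take N = (5/2)/ε. If w > N then |(-8w + 7)/(8w + 13) + 1| < (5/2)/w < ε.

N = (5/2)/ε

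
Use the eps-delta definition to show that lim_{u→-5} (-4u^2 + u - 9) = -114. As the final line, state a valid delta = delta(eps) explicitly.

Let eps > 0 be given. We want delta > 0 such that 0 < |u + 5| < delta implies |(-4u^2 + u - 9) + 114| < eps.
(-4u^2 + u - 9) + 114 = -4u^2 + u + 105 = (u + 5)(-4u + 21).
So |(-4u^2 + u - 9) + 114| = |u + 5|·|-4u + 21|.
Require delta ≤ 2. Then |u + 5| < 2 gives |u| < 7, and by the triangle inequality |-4u + 21| ≤ 4·7 + 21 = 49.
Hence |(-4u^2 + u - 9) + 114| ≤ 49|u + 5| < eps provided |u + 5| < eps/49.
Take delta = min(2, eps/49). Then 0 < |u + 5| < delta gives both |u + 5| < 2 and |u + 5| < eps/49, so |(-4u^2 + u - 9) + 114| < eps.

delta = min(2, eps/49)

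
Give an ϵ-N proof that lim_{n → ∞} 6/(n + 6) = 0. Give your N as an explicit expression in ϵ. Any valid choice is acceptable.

Suppose ϵ > 0. For n ≥ 1, |6/(n + 6) − 0| = 6/(n + 6) ≤ 6/n.
We need 6/n < ϵ, i.e. n > 6/ϵ.
Take N = 6/ϵ. If n > N then |6/(n + 6)| ≤ 6/n < ϵ.

N = 6/ϵ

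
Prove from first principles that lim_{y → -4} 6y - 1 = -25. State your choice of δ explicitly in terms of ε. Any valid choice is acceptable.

Suppose ε > 0. We need δ > 0 so that 0 < |y + 4| < δ implies |(6y - 1) + 25| < ε.
Since (6y - 1) + 25 = 6(y + 4), we have |(6y - 1) + 25| = 6|y + 4|.
Thus it suffices that |y + 4| < ε/6.
Choosing δ = ε/6 gives |(6y - 1) + 25| = 6|y + 4| < ε whenever |y + 4| < δ.

δ = ε/6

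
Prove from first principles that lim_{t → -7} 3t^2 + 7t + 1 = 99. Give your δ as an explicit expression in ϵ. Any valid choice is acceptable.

δ = min(1, ϵ/38)

Suppose ϵ > 0. We want δ > 0 such that 0 < |t + 7| < δ implies |(3t^2 + 7t + 1) − 99| < ϵ.
(3t^2 + 7t + 1) − 99 = 3t^2 + 7t - 98 = (t + 7)(3t - 14).
So |(3t^2 + 7t + 1) − 99| = |t + 7|·|3t - 14|.
Require δ ≤ 1. Then |t + 7| < 1 gives |t| < 8, and by the triangle inequality |3t - 14| ≤ 3·8 + 14 = 38.
Hence |(3t^2 + 7t + 1) − 99| ≤ 38|t + 7| < ϵ provided |t + 7| < ϵ/38.
Choosing δ = min(1, ϵ/38) ensures both conditions, hence |(3t^2 + 7t + 1) − 99| < ϵ.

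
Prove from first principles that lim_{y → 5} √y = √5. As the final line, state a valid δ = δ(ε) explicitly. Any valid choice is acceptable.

δ = min(5, √5·ε)

Fix ε > 0. We want δ > 0 such that 0 < |y − 5| < δ implies |√y − √5| < ε.
Multiplying by the conjugate, |√y − √5| = |y − 5|/(√y + √5).
Restrict δ ≤ 5 so that |y − 5| < 5 forces y > 0, and then √y + √5 > √5.
Hence |√y − √5| < |y − 5|/√5, which is < ε once |y − 5| < √5·ε.
Take δ = min(5, √5·ε). If 0 < |y − 5| < δ then y > 0 and |√y − √5| < |y − 5|/√5 < ε.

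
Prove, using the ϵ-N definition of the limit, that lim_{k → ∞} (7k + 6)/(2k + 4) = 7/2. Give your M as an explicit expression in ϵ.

M = 4/ϵ

Let ϵ > 0 be given. For k ≥ 1, |(7k + 6)/(2k + 4) − (7/2)| = |-16|/(2(2k + 4)) = 16/(2(2k + 4)).
Since 2k + 4 ≥ 2k for k ≥ 1, this is ≤ 16/(2·2k) = 4/k.
So |(7k + 6)/(2k + 4) − (7/2)| < ϵ whenever k > 4/ϵ.
Take M = 4/ϵ. If k > M then |(7k + 6)/(2k + 4) − (7/2)| ≤ 4/k < ϵ.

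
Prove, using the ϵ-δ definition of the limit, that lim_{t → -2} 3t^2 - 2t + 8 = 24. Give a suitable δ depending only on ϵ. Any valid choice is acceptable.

Suppose ϵ > 0. We want δ > 0 such that 0 < |t + 2| < δ implies |(3t^2 - 2t + 8) − 24| < ϵ.
(3t^2 - 2t + 8) − 24 = 3t^2 - 2t - 16 = (t + 2)(3t - 8).
So |(3t^2 - 2t + 8) − 24| = |t + 2|·|3t - 8|.
Assume first that |t + 2| < 1, so |t| < 3. Then |3t - 8| ≤ 3·3 + 8 = 17.
Hence |(3t^2 - 2t + 8) − 24| ≤ 17|t + 2| < ϵ provided |t + 2| < ϵ/17.
Choosing δ = min(1, ϵ/17) ensures both conditions, hence |(3t^2 - 2t + 8) − 24| < ϵ.

δ = min(1, ϵ/17)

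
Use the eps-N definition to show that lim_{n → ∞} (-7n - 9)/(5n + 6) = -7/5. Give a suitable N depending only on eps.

N = (3/25)/eps

Suppose eps > 0. For n ≥ 1, |(-7n - 9)/(5n + 6) + 7/5| = |-3|/(5(5n + 6)) = 3/(5(5n + 6)).
Since 5n + 6 ≥ 5n for n ≥ 1, this is ≤ 3/(5·5n) = (3/25)/n.
So |(-7n - 9)/(5n + 6) + 7/5| < eps whenever n > (3/25)/eps.
Take N = (3/25)/eps. If n > N then |(-7n - 9)/(5n + 6) + 7/5| ≤ (3/25)/n < eps.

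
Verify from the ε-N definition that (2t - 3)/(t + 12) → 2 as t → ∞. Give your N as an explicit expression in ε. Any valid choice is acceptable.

N = 27/ε

Let ε > 0. We seek N > 0 such that t > N implies |(2t - 3)/(t + 12) − 2| < ε.
(2t - 3)/(t + 12) − 2 = ((2t - 3) − 2(t + 12)) / ((t + 12)) = -27/((t + 12)).
For t > 0 we have t + 12 > t, so |(2t - 3)/(t + 12) − 2| = 27/((t + 12)) < 27/(t) = 27/t.
Thus |(2t - 3)/(t + 12) − 2| < ε whenever t > 27/ε.
Take N = 27/ε. If t > N then |(2t - 3)/(t + 12) − 2| < 27/t < ε.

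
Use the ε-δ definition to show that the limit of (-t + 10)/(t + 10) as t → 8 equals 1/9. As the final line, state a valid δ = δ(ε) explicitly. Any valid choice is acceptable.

δ = min(9, (81/10)ε)

Let ε > 0 be given. We want δ > 0 with 0 < |t − 8| < δ ⇒ |(-t + 10)/(t + 10) − (1/9)| < ε.
Combining over a common denominator, (-t + 10)/(t + 10) − (1/9) = [(-t + 10)·18 − 2·(t + 10)] / [18·(t + 10)] = -20(t − 8) / (18(t + 10)).
So |(-t + 10)/(t + 10) − (1/9)| = 20|t − 8| / (18·|t + 10|).
Restrict δ ≤ 9. Then |t − 8| < 9 gives |t + 10| = |(t − 8) + 18| ≥ 18 − 9 = 9.
Hence |(-t + 10)/(t + 10) − (1/9)| < 20|t − 8|/(18·9) = (10/81)|t − 8|, which is < ε once |t − 8| < (81/10)ε.
Take δ = min(9, (81/10)ε). Then 0 < |t − 8| < δ forces both bounds, so |(-t + 10)/(t + 10) − (1/9)| < ε.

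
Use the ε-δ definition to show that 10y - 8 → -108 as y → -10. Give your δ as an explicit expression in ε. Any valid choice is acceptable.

Suppose ε > 0. We need δ > 0 so that 0 < |y + 10| < δ implies |(10y - 8) + 108| < ε.
|(10y - 8) + 108| = |10y + 100| = 10|y + 10|.
So 10|y + 10| < ε exactly when |y + 10| < ε/10.
Choosing δ = ε/10 gives |(10y - 8) + 108| = 10|y + 10| < ε whenever |y + 10| < δ.

δ = ε/10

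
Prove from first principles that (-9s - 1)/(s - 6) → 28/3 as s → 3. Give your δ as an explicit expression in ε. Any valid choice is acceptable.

δ = min(3/2, (9/110)ε)

Let ε > 0. We want δ > 0 with 0 < |s − 3| < δ ⇒ |(-9s - 1)/(s - 6) − (28/3)| < ε.
Combining over a common denominator, (-9s - 1)/(s - 6) − (28/3) = [(-9s - 1)·(-3) − (-28)·(s - 6)] / [(-3)·(s - 6)] = 55(s − 3) / ((-3)(s - 6)).
So |(-9s - 1)/(s - 6) − (28/3)| = 55|s − 3| / (3·|s − 6|).
Restrict δ ≤ 3/2. Then |s − 3| < 3/2 gives |s − 6| = |(s − 3) + (-3)| ≥ 3 − 3/2 = 3/2.
Hence |(-9s - 1)/(s - 6) − (28/3)| < 55|s − 3|/(3·(3/2)) = (110/9)|s − 3|, which is < ε once |s − 3| < (9/110)ε.
Take δ = min(3/2, (9/110)ε). Then 0 < |s − 3| < δ forces both bounds, so |(-9s - 1)/(s - 6) − (28/3)| < ε.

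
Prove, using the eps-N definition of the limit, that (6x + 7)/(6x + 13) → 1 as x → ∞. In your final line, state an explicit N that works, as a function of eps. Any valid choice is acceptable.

N = 1/eps

Suppose eps > 0. We seek N > 0 such that x > N implies |(6x + 7)/(6x + 13) − 1| < eps.
(6x + 7)/(6x + 13) − 1 = (6(6x + 7) − 6(6x + 13)) / (6(6x + 13)) = -36/(6(6x + 13)).
For x > 0 we have 6x + 13 > 6x, so |(6x + 7)/(6x + 13) − 1| = 36/(6(6x + 13)) < 36/(6·6x) = 1/x.
Thus |(6x + 7)/(6x + 13) − 1| < eps whenever x > 1/eps.
Take N = 1/eps. If x > N then |(6x + 7)/(6x + 13) − 1| < 1/x < eps.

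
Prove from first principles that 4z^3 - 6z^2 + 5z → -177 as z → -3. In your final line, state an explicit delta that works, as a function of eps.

Let eps > 0. We want delta > 0 such that 0 < |z + 3| < delta implies |(4z^3 - 6z^2 + 5z) + 177| < eps.
(4z^3 - 6z^2 + 5z) + 177 = 4z^3 - 6z^2 + 5z + 177 = (z + 3)(4z^2 - 18z + 59).
So |(4z^3 - 6z^2 + 5z) + 177| = |z + 3|·|4z^2 - 18z + 59|.
Require delta ≤ 1. Then |z + 3| < 1 gives |z| < 4, and by the triangle inequality |4z^2 - 18z + 59| ≤ 4·4^2 + 18·4 + 59 = 195.
Hence |(4z^3 - 6z^2 + 5z) + 177| ≤ 195|z + 3| < eps provided |z + 3| < eps/195.
Choosing delta = min(1, eps/195) ensures both conditions, hence |(4z^3 - 6z^2 + 5z) + 177| < eps.

delta = min(1, eps/195)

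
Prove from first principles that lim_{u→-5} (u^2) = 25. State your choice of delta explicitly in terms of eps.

delta = min(2, eps/12)

Fix eps > 0. We seek delta > 0 with 0 < |u + 5| < delta ⇒ |u^2 − 25| < eps.
Factor: u^2 − 25 = (u + 5)(u - 5), so |u^2 − 25| = |u + 5|·|u - 5|.
Restrict delta ≤ 2. Then |u + 5| < 2 gives |u| < 7, so by the triangle inequality |u - 5| ≤ 7 + 5 = 12.
Hence |u^2 − 25| ≤ 12|u + 5|, which is < eps once |u + 5| < eps/12.
Take delta = min(2, eps/12). If 0 < |u + 5| < delta then both bounds hold and |u^2 − 25| ≤ 12|u + 5| < 12·(eps/12) = eps.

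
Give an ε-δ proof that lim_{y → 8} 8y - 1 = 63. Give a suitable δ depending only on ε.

Let ε > 0 be given. We need δ > 0 so that 0 < |y − 8| < δ implies |(8y - 1) − 63| < ε.
Since (8y - 1) − 63 = 8(y − 8), we have |(8y - 1) − 63| = 8|y − 8|.
So 8|y − 8| < ε exactly when |y − 8| < ε/8.
Choosing δ = ε/8 gives |(8y - 1) − 63| = 8|y − 8| < ε whenever |y − 8| < δ.

δ = ε/8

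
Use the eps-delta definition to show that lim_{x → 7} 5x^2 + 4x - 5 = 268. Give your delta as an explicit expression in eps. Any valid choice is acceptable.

delta = min(1, eps/79)

Let eps > 0. We want delta > 0 such that 0 < |x − 7| < delta implies |(5x^2 + 4x - 5) − 268| < eps.
(5x^2 + 4x - 5) − 268 = 5x^2 + 4x - 273 = (x − 7)(5x + 39).
So |(5x^2 + 4x - 5) − 268| = |x − 7|·|5x + 39|.
Require delta ≤ 1. Then |x − 7| < 1 gives |x| < 8, and by the triangle inequality |5x + 39| ≤ 5·8 + 39 = 79.
Hence |(5x^2 + 4x - 5) − 268| ≤ 79|x − 7| < eps provided |x − 7| < eps/79.
Choosing delta = min(1, eps/79) ensures both conditions, hence |(5x^2 + 4x - 5) − 268| < eps.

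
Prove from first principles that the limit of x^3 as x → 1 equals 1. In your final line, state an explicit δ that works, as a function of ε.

Let ε > 0. We seek δ > 0 with 0 < |x − 1| < δ ⇒ |x^3 − 1| < ε.
Factor: x^3 − 1 = (x − 1)(x^2 + x + 1), so |x^3 − 1| = |x − 1|·|x^2 + x + 1|.
Restrict δ ≤ 1. Then |x − 1| < 1 gives |x| < 2, so by the triangle inequality |x^2 + x + 1| ≤ 2^2 + 2 + 1 = 7.
Hence |x^3 − 1| ≤ 7|x − 1|, which is < ε once |x − 1| < ε/7.
Take δ = min(1, ε/7). If 0 < |x − 1| < δ then both bounds hold and |x^3 − 1| ≤ 7|x − 1| < 7·(ε/7) = ε.

δ = min(1, ε/7)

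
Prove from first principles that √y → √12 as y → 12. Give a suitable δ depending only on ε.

δ = min(12, √12·ε)

Fix ε > 0. We want δ > 0 such that 0 < |y − 12| < δ implies |√y − √12| < ε.
Rationalise: √y − √12 = (y − 12)/(√y + √12), so |√y − √12| = |y − 12|/(√y + √12).
Restrict δ ≤ 12 so that |y − 12| < 12 forces y > 0, and then √y + √12 > √12.
Hence |√y − √12| < |y − 12|/√12, which is < ε once |y − 12| < √12·ε.
Take δ = min(12, √12·ε). If 0 < |y − 12| < δ then y > 0 and |√y − √12| < |y − 12|/√12 < ε.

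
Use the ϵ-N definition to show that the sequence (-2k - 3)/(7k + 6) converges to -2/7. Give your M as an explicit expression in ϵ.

Let ϵ > 0 be given. For k ≥ 1, |(-2k - 3)/(7k + 6) + 2/7| = |-9|/(7(7k + 6)) = 9/(7(7k + 6)).
Since 7k + 6 ≥ 7k for k ≥ 1, this is ≤ 9/(7·7k) = (9/49)/k.
So |(-2k - 3)/(7k + 6) + 2/7| < ϵ whenever k > (9/49)/ϵ.
Take M = (9/49)/ϵ. If k > M then |(-2k - 3)/(7k + 6) + 2/7| ≤ (9/49)/k < ϵ.

M = (9/49)/ϵ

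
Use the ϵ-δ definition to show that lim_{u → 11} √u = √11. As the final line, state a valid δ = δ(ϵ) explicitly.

δ = min(11, √11·ϵ)

Let ϵ > 0 be given. We want δ > 0 such that 0 < |u − 11| < δ implies |√u − √11| < ϵ.
Multiplying by the conjugate, |√u − √11| = |u − 11|/(√u + √11).
Restrict δ ≤ 11 so that |u − 11| < 11 forces u > 0, and then √u + √11 > √11.
Hence |√u − √11| < |u − 11|/√11, which is < ϵ once |u − 11| < √11·ϵ.
Take δ = min(11, √11·ϵ). If 0 < |u − 11| < δ then u > 0 and |√u − √11| < |u − 11|/√11 < ϵ.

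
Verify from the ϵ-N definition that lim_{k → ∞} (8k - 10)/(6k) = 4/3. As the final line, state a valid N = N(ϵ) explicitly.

N = (5/3)/ϵ

Let ϵ > 0. For k ≥ 1, |(8k - 10)/(6k) − (4/3)| = |-60|/(6(6k)) = 60/(6(6k)).
Since 6k ≥ 6k for k ≥ 1, this is ≤ 60/(6·6k) = (5/3)/k.
So |(8k - 10)/(6k) − (4/3)| < ϵ whenever k > (5/3)/ϵ.
Take N = (5/3)/ϵ. If k > N then |(8k - 10)/(6k) − (4/3)| ≤ (5/3)/k < ϵ.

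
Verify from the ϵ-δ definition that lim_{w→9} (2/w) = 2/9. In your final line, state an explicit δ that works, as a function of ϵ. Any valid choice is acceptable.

Let ϵ > 0. We seek δ > 0 such that 0 < |w − 9| < δ implies |2/w − (2/9)| < ϵ.
|2/w − (2/9)| = 2·|9 − w|/(9·|w|) = 2|w − 9|/(9|w|).
Require δ ≤ 9/2 so that |w| > 9 − 9/2 = 9/2, hence 9|w| > 81/2.
Then |2/w − (2/9)| < 2|w − 9|/(81/2), which is < ϵ when |w − 9| < (81/4)ϵ.
Take δ = min(9/2, (81/4)ϵ). Then 0 < |w − 9| < δ gives both |w − 9| < 9/2 and |w − 9| < (81/4)ϵ, so |2/w − (2/9)| < ϵ.

δ = min(9/2, (81/4)ϵ)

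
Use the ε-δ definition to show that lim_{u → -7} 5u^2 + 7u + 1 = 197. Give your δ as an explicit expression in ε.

Suppose ε > 0. We want δ > 0 such that 0 < |u + 7| < δ implies |(5u^2 + 7u + 1) − 197| < ε.
(5u^2 + 7u + 1) − 197 = 5u^2 + 7u - 196 = (u + 7)(5u - 28).
So |(5u^2 + 7u + 1) − 197| = |u + 7|·|5u - 28|.
Require δ ≤ 1. Then |u + 7| < 1 gives |u| < 8, and by the triangle inequality |5u - 28| ≤ 5·8 + 28 = 68.
Hence |(5u^2 + 7u + 1) − 197| ≤ 68|u + 7| < ε provided |u + 7| < ε/68.
Take δ = min(1, ε/68). Then 0 < |u + 7| < δ gives both |u + 7| < 1 and |u + 7| < ε/68, so |(5u^2 + 7u + 1) − 197| < ε.

δ = min(1, ε/68)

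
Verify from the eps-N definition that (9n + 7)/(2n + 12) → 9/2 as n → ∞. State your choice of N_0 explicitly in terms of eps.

N_0 = (47/2)/eps

Let eps > 0. For n ≥ 1, |(9n + 7)/(2n + 12) − (9/2)| = |-94|/(2(2n + 12)) = 94/(2(2n + 12)).
Since 2n + 12 ≥ 2n for n ≥ 1, this is ≤ 94/(2·2n) = (47/2)/n.
So |(9n + 7)/(2n + 12) − (9/2)| < eps whenever n > (47/2)/eps.
Take N_0 = (47/2)/eps. If n > N_0 then |(9n + 7)/(2n + 12) − (9/2)| ≤ (47/2)/n < eps.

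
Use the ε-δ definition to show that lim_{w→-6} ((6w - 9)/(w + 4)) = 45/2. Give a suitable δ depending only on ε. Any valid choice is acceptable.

Let ε > 0 be given. We want δ > 0 with 0 < |w + 6| < δ ⇒ |(6w - 9)/(w + 4) − (45/2)| < ε.
Combining over a common denominator, (6w - 9)/(w + 4) − (45/2) = [(6w - 9)·(-2) − (-45)·(w + 4)] / [(-2)·(w + 4)] = 33(w + 6) / ((-2)(w + 4)).
So |(6w - 9)/(w + 4) − (45/2)| = 33|w + 6| / (2·|w + 4|).
Restrict δ ≤ 1. Then |w + 6| < 1 gives |w + 4| = |(w + 6) + (-2)| ≥ 2 − 1 = 1.
Hence |(6w - 9)/(w + 4) − (45/2)| < 33|w + 6|/(2·1) = (33/2)|w + 6|, which is < ε once |w + 6| < (2/33)ε.
Take δ = min(1, (2/33)ε). Then 0 < |w + 6| < δ forces both bounds, so |(6w - 9)/(w + 4) − (45/2)| < ε.

δ = min(1, (2/33)ε)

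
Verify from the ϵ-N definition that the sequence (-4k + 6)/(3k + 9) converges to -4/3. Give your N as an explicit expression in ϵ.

Let ϵ > 0. For k ≥ 1, |(-4k + 6)/(3k + 9) + 4/3| = |54|/(3(3k + 9)) = 54/(3(3k + 9)).
Since 3k + 9 ≥ 3k for k ≥ 1, this is ≤ 54/(3·3k) = 6/k.
So |(-4k + 6)/(3k + 9) + 4/3| < ϵ whenever k > 6/ϵ.
Take N = 6/ϵ. If k > N then |(-4k + 6)/(3k + 9) + 4/3| ≤ 6/k < ϵ.

N = 6/ϵ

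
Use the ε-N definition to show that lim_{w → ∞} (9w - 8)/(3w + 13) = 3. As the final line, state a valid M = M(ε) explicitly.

Fix ε > 0. We seek M > 0 such that w > M implies |(9w - 8)/(3w + 13) − 3| < ε.
(9w - 8)/(3w + 13) − 3 = (3(9w - 8) − 9(3w + 13)) / (3(3w + 13)) = -141/(3(3w + 13)).
For w > 0 we have 3w + 13 > 3w, so |(9w - 8)/(3w + 13) − 3| = 141/(3(3w + 13)) < 141/(3·3w) = (47/3)/w.
Thus |(9w - 8)/(3w + 13) − 3| < ε whenever w > (47/3)/ε.
Take M = (47/3)/ε. If w > M then |(9w - 8)/(3w + 13) − 3| < (47/3)/w < ε.

M = (47/3)/ε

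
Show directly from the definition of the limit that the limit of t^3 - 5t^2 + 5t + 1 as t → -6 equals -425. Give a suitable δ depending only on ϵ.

δ = min(2, ϵ/223)

Suppose ϵ > 0. We want δ > 0 such that 0 < |t + 6| < δ implies |(t^3 - 5t^2 + 5t + 1) + 425| < ϵ.
(t^3 - 5t^2 + 5t + 1) + 425 = t^3 - 5t^2 + 5t + 426 = (t + 6)(t^2 - 11t + 71).
So |(t^3 - 5t^2 + 5t + 1) + 425| = |t + 6|·|t^2 - 11t + 71|.
Require δ ≤ 2. Then |t + 6| < 2 gives |t| < 8, and by the triangle inequality |t^2 - 11t + 71| ≤ 8^2 + 11·8 + 71 = 223.
Hence |(t^3 - 5t^2 + 5t + 1) + 425| ≤ 223|t + 6| < ϵ provided |t + 6| < ϵ/223.
Choosing δ = min(2, ϵ/223) ensures both conditions, hence |(t^3 - 5t^2 + 5t + 1) + 425| < ϵ.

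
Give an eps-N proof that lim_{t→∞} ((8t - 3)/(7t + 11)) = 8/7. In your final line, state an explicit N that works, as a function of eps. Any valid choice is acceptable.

Let eps > 0 be given. We seek N > 0 such that t > N implies |(8t - 3)/(7t + 11) − (8/7)| < eps.
(8t - 3)/(7t + 11) − (8/7) = (7(8t - 3) − 8(7t + 11)) / (7(7t + 11)) = -109/(7(7t + 11)).
For t > 0 we have 7t + 11 > 7t, so |(8t - 3)/(7t + 11) − (8/7)| = 109/(7(7t + 11)) < 109/(7·7t) = (109/49)/t.
Thus |(8t - 3)/(7t + 11) − (8/7)| < eps whenever t > (109/49)/eps.
Take N = (109/49)/eps. If t > N then |(8t - 3)/(7t + 11) − (8/7)| < (109/49)/t < eps.

N = (109/49)/eps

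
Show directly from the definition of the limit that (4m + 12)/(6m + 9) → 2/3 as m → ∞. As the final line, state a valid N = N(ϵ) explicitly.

Let ϵ > 0. For m ≥ 1, |(4m + 12)/(6m + 9) − (2/3)| = |36|/(6(6m + 9)) = 36/(6(6m + 9)).
Since 6m + 9 ≥ 6m for m ≥ 1, this is ≤ 36/(6·6m) = 1/m.
So |(4m + 12)/(6m + 9) − (2/3)| < ϵ whenever m > 1/ϵ.
Take N = 1/ϵ. If m > N then |(4m + 12)/(6m + 9) − (2/3)| ≤ 1/m < ϵ.

N = 1/ϵ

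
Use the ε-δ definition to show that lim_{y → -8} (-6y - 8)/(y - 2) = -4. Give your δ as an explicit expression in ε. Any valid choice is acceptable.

δ = min(5, (5/2)ε)

Suppose ε > 0. We want δ > 0 with 0 < |y + 8| < δ ⇒ |(-6y - 8)/(y - 2) + 4| < ε.
Combining over a common denominator, (-6y - 8)/(y - 2) + 4 = [(-6y - 8)·(-10) − 40·(y - 2)] / [(-10)·(y - 2)] = 20(y + 8) / ((-10)(y - 2)).
So |(-6y - 8)/(y - 2) + 4| = 20|y + 8| / (10·|y − 2|).
Require δ ≤ 5, so |y − 2| ≥ |-10| − |y + 8| > 10 − 5 = 5.
Hence |(-6y - 8)/(y - 2) + 4| < 20|y + 8|/(10·5) = (2/5)|y + 8|, which is < ε once |y + 8| < (5/2)ε.
Take δ = min(5, (5/2)ε). Then 0 < |y + 8| < δ forces both bounds, so |(-6y - 8)/(y - 2) + 4| < ε.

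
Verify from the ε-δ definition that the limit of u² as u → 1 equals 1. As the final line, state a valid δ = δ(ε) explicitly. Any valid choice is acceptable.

Let ε > 0. We seek δ > 0 with 0 < |u − 1| < δ ⇒ |u² − 1| < ε.
Factor: u² − 1 = (u − 1)(u + 1), so |u² − 1| = |u − 1|·|u + 1|.
Restrict δ ≤ 1. Then |u − 1| < 1 gives |u| < 2, so by the triangle inequality |u + 1| ≤ 2 + 1 = 3.
Hence |u² − 1| ≤ 3|u − 1|, which is < ε once |u − 1| < ε/3.
Take δ = min(1, ε/3). If 0 < |u − 1| < δ then both bounds hold and |u² − 1| ≤ 3|u − 1| < 3·(ε/3) = ε.

δ = min(1, ε/3)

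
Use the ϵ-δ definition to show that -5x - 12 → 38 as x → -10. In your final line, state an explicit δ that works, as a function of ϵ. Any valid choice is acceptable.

Suppose ϵ > 0. We need δ > 0 so that 0 < |x + 10| < δ implies |(-5x - 12) − 38| < ϵ.
Since (-5x - 12) − 38 = -5(x + 10), we have |(-5x - 12) − 38| = 5|x + 10|.
Thus it suffices that |x + 10| < ϵ/5.
Choosing δ = ϵ/5 gives |(-5x - 12) − 38| = 5|x + 10| < ϵ whenever |x + 10| < δ.

δ = ϵ/5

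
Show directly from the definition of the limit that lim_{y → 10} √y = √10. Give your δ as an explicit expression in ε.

δ = min(10, √10·ε)

Fix ε > 0. We want δ > 0 such that 0 < |y − 10| < δ implies |√y − √10| < ε.
Multiplying by the conjugate, |√y − √10| = |y − 10|/(√y + √10).
Restrict δ ≤ 10 so that |y − 10| < 10 forces y > 0, and then √y + √10 > √10.
Hence |√y − √10| < |y − 10|/√10, which is < ε once |y − 10| < √10·ε.
Take δ = min(10, √10·ε). If 0 < |y − 10| < δ then y > 0 and |√y − √10| < |y − 10|/√10 < ε.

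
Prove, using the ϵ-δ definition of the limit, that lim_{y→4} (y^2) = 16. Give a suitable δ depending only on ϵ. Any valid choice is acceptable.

δ = min(1, ϵ/9)

Let ϵ > 0 be given. We seek δ > 0 with 0 < |y − 4| < δ ⇒ |y^2 − 16| < ϵ.
Factor: y^2 − 16 = (y − 4)(y + 4), so |y^2 − 16| = |y − 4|·|y + 4|.
Restrict δ ≤ 1. Then |y − 4| < 1 gives |y| < 5, so by the triangle inequality |y + 4| ≤ 5 + 4 = 9.
Hence |y^2 − 16| ≤ 9|y − 4|, which is < ϵ once |y − 4| < ϵ/9.
Take δ = min(1, ϵ/9). If 0 < |y − 4| < δ then both bounds hold and |y^2 − 16| ≤ 9|y − 4| < 9·(ϵ/9) = ϵ.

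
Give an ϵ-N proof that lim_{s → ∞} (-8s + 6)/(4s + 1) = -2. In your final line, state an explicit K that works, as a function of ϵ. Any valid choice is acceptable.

K = 2/ϵ

Let ϵ > 0. We seek K > 0 such that s > K implies |(-8s + 6)/(4s + 1) + 2| < ϵ.
(-8s + 6)/(4s + 1) + 2 = (4(-8s + 6) − (-8)(4s + 1)) / (4(4s + 1)) = 32/(4(4s + 1)).
For s > 0 we have 4s + 1 > 4s, so |(-8s + 6)/(4s + 1) + 2| = 32/(4(4s + 1)) < 32/(4·4s) = 2/s.
Thus |(-8s + 6)/(4s + 1) + 2| < ϵ whenever s > 2/ϵ.
Take K = 2/ϵ. If s > K then |(-8s + 6)/(4s + 1) + 2| < 2/s < ϵ.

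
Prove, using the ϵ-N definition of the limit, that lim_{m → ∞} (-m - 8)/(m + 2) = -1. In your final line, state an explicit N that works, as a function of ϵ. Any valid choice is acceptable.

Fix ϵ > 0. For m ≥ 1, |(-m - 8)/(m + 2) + 1| = |-6|/((m + 2)) = 6/((m + 2)).
Since m + 2 ≥ m for m ≥ 1, this is ≤ 6/(m) = 6/m.
So |(-m - 8)/(m + 2) + 1| < ϵ whenever m > 6/ϵ.
Take N = 6/ϵ. If m > N then |(-m - 8)/(m + 2) + 1| ≤ 6/m < ϵ.

N = 6/ϵ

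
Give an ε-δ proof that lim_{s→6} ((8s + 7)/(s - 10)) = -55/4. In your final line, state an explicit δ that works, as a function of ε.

Fix ε > 0. We want δ > 0 with 0 < |s − 6| < δ ⇒ |(8s + 7)/(s - 10) + 55/4| < ε.
Combining over a common denominator, (8s + 7)/(s - 10) + 55/4 = [(8s + 7)·(-4) − 55·(s - 10)] / [(-4)·(s - 10)] = -87(s − 6) / ((-4)(s - 10)).
So |(8s + 7)/(s - 10) + 55/4| = 87|s − 6| / (4·|s − 10|).
Require δ ≤ 2, so |s − 10| ≥ |-4| − |s − 6| > 4 − 2 = 2.
Hence |(8s + 7)/(s - 10) + 55/4| < 87|s − 6|/(4·2) = (87/8)|s − 6|, which is < ε once |s − 6| < (8/87)ε.
Take δ = min(2, (8/87)ε). Then 0 < |s − 6| < δ forces both bounds, so |(8s + 7)/(s - 10) + 55/4| < ε.

δ = min(2, (8/87)ε)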